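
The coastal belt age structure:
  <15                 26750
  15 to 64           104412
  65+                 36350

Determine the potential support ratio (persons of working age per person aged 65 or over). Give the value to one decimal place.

Potential support ratio = 104412 / 36350 = 2.9

Potential support ratio: 2.9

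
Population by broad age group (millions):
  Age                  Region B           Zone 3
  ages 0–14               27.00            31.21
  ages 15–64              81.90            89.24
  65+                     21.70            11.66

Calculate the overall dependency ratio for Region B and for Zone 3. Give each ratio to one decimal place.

Region B: 59.5
Zone 3: 48.0

Region B: (27.00 + 21.70) / 81.90 × 100 = 48.70 / 81.90 × 100 = 59.5
Zone 3: (31.21 + 11.66) / 89.24 × 100 = 42.87 / 89.24 × 100 = 48.0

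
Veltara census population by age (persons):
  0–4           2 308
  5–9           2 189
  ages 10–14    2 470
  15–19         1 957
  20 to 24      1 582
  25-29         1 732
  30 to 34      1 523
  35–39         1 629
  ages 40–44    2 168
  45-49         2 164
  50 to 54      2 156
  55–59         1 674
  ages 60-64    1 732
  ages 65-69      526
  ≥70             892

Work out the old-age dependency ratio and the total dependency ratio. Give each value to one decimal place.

0–14: 2 308 + 2 189 + 2 470 = 6 967
15–64: 1 957 + 1 582 + 1 732 + 1 523 + 1 629 + 2 168 + 2 164 + 2 156 + 1 674 + 1 732 = 18 317
65+: 526 + 892 = 1 418
Old-age dependency ratio = 1 418 / 18 317 × 100 = 7.7
Total dependency ratio = (6 967 + 1 418) / 18 317 × 100 = 8 385 / 18 317 × 100 = 45.8

Old-age dependency ratio: 7.7
Total dependency ratio: 45.8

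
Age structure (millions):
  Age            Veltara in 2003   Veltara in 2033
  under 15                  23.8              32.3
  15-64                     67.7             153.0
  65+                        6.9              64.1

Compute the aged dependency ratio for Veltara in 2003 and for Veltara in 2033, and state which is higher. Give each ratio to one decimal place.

Veltara in 2003: 6.9 / 67.7 × 100 = 10.2
Veltara in 2033: 64.1 / 153.0 × 100 = 41.9

Veltara in 2003: 10.2
Veltara in 2033: 41.9
Higher: Veltara in 2033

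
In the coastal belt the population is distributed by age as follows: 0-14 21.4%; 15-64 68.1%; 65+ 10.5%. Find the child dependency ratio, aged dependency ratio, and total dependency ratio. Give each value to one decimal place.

Youth dependency ratio: 31.4
Old-age dependency ratio: 15.4
Total dependency ratio: 46.8

Youth dependency ratio = 21.4 / 68.1 × 100 = 31.4
Old-age dependency ratio = 10.5 / 68.1 × 100 = 15.4
Total dependency ratio = (21.4 + 10.5) / 68.1 × 100 = 31.9 / 68.1 × 100 = 46.8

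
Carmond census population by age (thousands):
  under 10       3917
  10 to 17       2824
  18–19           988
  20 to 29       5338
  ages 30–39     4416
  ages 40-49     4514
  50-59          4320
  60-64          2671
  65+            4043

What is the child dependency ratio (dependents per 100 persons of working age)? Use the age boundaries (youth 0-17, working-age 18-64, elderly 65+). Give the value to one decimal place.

0–17: 3917 + 2824 = 6741
18–64: 988 + 5338 + 4416 + 4514 + 4320 + 2671 = 22247
65+: 4043
Youth dependency ratio = 6741 / 22247 × 100 = 30.3

Youth dependency ratio: 30.3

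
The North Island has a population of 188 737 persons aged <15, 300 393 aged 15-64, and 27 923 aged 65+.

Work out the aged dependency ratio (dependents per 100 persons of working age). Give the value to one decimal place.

Old-age dependency ratio = 27 923 / 300 393 × 100 = 9.3

Old-age dependency ratio: 9.3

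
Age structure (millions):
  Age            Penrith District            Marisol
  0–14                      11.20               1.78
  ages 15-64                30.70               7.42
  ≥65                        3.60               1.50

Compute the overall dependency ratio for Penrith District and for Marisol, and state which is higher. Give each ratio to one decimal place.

Penrith District: 48.2
Marisol: 44.2
Higher: Penrith District

Penrith District: (11.20 + 3.60) / 30.70 × 100 = 14.80 / 30.70 × 100 = 48.2
Marisol: (1.78 + 1.50) / 7.42 × 100 = 3.28 / 7.42 × 100 = 44.2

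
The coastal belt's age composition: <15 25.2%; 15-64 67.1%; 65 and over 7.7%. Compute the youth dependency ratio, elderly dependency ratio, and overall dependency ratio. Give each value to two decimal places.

Youth dependency ratio = 25.2 / 67.1 × 100 = 37.56
Old-age dependency ratio = 7.7 / 67.1 × 100 = 11.48
Total dependency ratio = (25.2 + 7.7) / 67.1 × 100 = 32.9 / 67.1 × 100 = 49.03

Youth dependency ratio: 37.56
Old-age dependency ratio: 11.48
Total dependency ratio: 49.03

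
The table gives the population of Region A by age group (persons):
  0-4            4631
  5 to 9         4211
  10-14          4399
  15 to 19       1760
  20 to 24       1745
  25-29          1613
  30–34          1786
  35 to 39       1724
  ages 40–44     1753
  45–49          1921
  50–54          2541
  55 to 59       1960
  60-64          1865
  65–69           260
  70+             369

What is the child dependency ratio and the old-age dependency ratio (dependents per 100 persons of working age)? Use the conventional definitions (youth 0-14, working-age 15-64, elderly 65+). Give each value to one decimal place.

0–14: 4631 + 4211 + 4399 = 13241
15–64: 1760 + 1745 + 1613 + 1786 + 1724 + 1753 + 1921 + 2541 + 1960 + 1865 = 18668
65+: 260 + 369 = 629
Youth dependency ratio = 13241 / 18668 × 100 = 70.9
Old-age dependency ratio = 629 / 18668 × 100 = 3.4

Youth dependency ratio: 70.9
Old-age dependency ratio: 3.4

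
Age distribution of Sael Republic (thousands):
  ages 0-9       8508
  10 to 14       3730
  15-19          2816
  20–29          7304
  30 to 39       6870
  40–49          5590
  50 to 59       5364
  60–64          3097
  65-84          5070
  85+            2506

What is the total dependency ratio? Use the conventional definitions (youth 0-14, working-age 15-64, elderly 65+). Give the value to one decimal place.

0–14: 8508 + 3730 = 12238
15–64: 2816 + 7304 + 6870 + 5590 + 5364 + 3097 = 31041
65+: 5070 + 2506 = 7576
Total dependency ratio = (12238 + 7576) / 31041 × 100 = 19814 / 31041 × 100 = 63.8

Total dependency ratio: 63.8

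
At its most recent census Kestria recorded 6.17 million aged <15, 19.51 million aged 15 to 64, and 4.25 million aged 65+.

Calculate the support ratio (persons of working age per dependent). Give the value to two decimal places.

Support ratio = 19.51 / (6.17 + 4.25) = 19.51 / 10.42 = 1.87

Support ratio: 1.87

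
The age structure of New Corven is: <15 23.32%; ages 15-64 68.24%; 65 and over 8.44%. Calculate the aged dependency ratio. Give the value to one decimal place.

Old-age dependency ratio = 8.44 / 68.24 × 100 = 12.4

Old-age dependency ratio: 12.4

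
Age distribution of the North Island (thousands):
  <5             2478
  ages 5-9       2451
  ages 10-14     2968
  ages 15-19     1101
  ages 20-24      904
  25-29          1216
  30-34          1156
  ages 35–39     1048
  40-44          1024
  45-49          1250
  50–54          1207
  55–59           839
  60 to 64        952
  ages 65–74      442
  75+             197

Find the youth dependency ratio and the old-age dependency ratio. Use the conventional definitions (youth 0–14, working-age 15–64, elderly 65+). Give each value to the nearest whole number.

0–14: 2478 + 2451 + 2968 = 7897
15–64: 1101 + 904 + 1216 + 1156 + 1048 + 1024 + 1250 + 1207 + 839 + 952 = 10697
65+: 442 + 197 = 639
Youth dependency ratio = 7897 / 10697 × 100 = 74
Old-age dependency ratio = 639 / 10697 × 100 = 6

Youth dependency ratio: 74
Old-age dependency ratio: 6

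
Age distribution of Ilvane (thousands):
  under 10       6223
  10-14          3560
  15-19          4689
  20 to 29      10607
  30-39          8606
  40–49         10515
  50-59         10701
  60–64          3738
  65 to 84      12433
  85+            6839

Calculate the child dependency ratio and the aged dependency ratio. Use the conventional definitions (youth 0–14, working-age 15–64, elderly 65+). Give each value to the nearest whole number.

0–14: 6223 + 3560 = 9783
15–64: 4689 + 10607 + 8606 + 10515 + 10701 + 3738 = 48856
65+: 12433 + 6839 = 19272
Youth dependency ratio = 9783 / 48856 × 100 = 20
Old-age dependency ratio = 19272 / 48856 × 100 = 39

Youth dependency ratio: 20
Old-age dependency ratio: 39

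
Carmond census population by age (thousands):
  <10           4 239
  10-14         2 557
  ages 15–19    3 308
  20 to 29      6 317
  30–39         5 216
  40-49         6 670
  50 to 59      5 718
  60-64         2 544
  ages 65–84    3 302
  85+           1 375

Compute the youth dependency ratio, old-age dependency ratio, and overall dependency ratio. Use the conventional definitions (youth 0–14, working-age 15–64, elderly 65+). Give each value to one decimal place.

0–14: 4 239 + 2 557 = 6 796
15–64: 3 308 + 6 317 + 5 216 + 6 670 + 5 718 + 2 544 = 29 773
65+: 3 302 + 1 375 = 4 677
Youth dependency ratio = 6 796 / 29 773 × 100 = 22.8
Old-age dependency ratio = 4 677 / 29 773 × 100 = 15.7
Total dependency ratio = (6 796 + 4 677) / 29 773 × 100 = 11 473 / 29 773 × 100 = 38.5

Youth dependency ratio: 22.8
Old-age dependency ratio: 15.7
Total dependency ratio: 38.5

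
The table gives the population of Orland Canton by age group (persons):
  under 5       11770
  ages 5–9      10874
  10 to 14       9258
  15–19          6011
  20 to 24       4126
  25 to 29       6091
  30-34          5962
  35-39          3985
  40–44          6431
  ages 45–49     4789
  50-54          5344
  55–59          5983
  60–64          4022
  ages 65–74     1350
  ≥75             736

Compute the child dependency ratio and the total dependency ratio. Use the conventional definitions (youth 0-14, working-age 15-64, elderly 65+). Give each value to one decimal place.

Youth dependency ratio: 60.5
Total dependency ratio: 64.4

0–14: 11770 + 10874 + 9258 = 31902
15–64: 6011 + 4126 + 6091 + 5962 + 3985 + 6431 + 4789 + 5344 + 5983 + 4022 = 52744
65+: 1350 + 736 = 2086
Youth dependency ratio = 31902 / 52744 × 100 = 60.5
Total dependency ratio = (31902 + 2086) / 52744 × 100 = 33988 / 52744 × 100 = 64.4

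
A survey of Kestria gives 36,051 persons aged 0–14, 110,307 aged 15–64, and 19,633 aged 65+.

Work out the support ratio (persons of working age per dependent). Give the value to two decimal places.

Support ratio: 1.98

Support ratio = 110,307 / (36,051 + 19,633) = 110,307 / 55,684 = 1.98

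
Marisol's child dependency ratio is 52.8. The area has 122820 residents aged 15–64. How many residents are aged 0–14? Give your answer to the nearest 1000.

Aged 0–14: 65000

Youth dependency ratio = youth / working-age × 100
52.8 = Y / 122820 × 100
⇒ 65000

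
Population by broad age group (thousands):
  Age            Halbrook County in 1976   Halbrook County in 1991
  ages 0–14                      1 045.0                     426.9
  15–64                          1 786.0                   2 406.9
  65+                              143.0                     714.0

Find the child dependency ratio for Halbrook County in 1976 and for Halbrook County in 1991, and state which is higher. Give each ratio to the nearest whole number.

Halbrook County in 1976: 1 045.0 / 1 786.0 × 100 = 59
Halbrook County in 1991: 426.9 / 2 406.9 × 100 = 18

Halbrook County in 1976: 59
Halbrook County in 1991: 18
Higher: Halbrook County in 1976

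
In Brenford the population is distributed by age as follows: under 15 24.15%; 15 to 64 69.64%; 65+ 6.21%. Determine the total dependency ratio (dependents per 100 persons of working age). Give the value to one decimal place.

Total dependency ratio: 43.6

Total dependency ratio = (24.15 + 6.21) / 69.64 × 100 = 30.36 / 69.64 × 100 = 43.6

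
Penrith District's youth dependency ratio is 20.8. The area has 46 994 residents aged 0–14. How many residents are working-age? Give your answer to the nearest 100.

Working-age: 225 900

Youth dependency ratio = youth / working-age × 100
20.8 = 46 994 / W × 100
⇒ 225 900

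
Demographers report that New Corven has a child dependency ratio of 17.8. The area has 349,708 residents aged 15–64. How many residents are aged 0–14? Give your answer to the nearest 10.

Youth dependency ratio = youth / working-age × 100
17.8 = Y / 349,708 × 100
⇒ 62,250

Aged 0–14: 62,250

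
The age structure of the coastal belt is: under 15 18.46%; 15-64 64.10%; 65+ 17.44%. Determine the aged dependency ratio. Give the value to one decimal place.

Old-age dependency ratio: 27.2

Old-age dependency ratio = 17.44 / 64.10 × 100 = 27.2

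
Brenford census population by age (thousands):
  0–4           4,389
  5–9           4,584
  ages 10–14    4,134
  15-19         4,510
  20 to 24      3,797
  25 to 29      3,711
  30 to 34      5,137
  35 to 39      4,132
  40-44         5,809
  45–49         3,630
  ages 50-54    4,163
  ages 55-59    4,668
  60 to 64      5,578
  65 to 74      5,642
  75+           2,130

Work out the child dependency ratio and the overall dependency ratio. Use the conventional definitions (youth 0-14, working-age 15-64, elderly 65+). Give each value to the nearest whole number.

0–14: 4,389 + 4,584 + 4,134 = 13,107
15–64: 4,510 + 3,797 + 3,711 + 5,137 + 4,132 + 5,809 + 3,630 + 4,163 + 4,668 + 5,578 = 45,135
65+: 5,642 + 2,130 = 7,772
Youth dependency ratio = 13,107 / 45,135 × 100 = 29
Total dependency ratio = (13,107 + 7,772) / 45,135 × 100 = 20,879 / 45,135 × 100 = 46

Youth dependency ratio: 29
Total dependency ratio: 46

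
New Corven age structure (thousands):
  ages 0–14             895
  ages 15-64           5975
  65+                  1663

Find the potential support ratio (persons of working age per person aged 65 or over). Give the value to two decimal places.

Potential support ratio: 3.59

Potential support ratio = 5975 / 1663 = 3.59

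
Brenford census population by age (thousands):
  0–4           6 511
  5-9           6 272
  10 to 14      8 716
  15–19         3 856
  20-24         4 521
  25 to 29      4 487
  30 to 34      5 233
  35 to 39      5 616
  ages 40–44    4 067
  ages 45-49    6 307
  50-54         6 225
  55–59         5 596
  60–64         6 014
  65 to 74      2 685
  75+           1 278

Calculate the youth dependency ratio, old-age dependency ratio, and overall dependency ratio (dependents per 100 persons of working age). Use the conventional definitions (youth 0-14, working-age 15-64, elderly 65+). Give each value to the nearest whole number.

Youth dependency ratio: 41
Old-age dependency ratio: 8
Total dependency ratio: 49

0–14: 6 511 + 6 272 + 8 716 = 21 499
15–64: 3 856 + 4 521 + 4 487 + 5 233 + 5 616 + 4 067 + 6 307 + 6 225 + 5 596 + 6 014 = 51 922
65+: 2 685 + 1 278 = 3 963
Youth dependency ratio = 21 499 / 51 922 × 100 = 41
Old-age dependency ratio = 3 963 / 51 922 × 100 = 8
Total dependency ratio = (21 499 + 3 963) / 51 922 × 100 = 25 462 / 51 922 × 100 = 49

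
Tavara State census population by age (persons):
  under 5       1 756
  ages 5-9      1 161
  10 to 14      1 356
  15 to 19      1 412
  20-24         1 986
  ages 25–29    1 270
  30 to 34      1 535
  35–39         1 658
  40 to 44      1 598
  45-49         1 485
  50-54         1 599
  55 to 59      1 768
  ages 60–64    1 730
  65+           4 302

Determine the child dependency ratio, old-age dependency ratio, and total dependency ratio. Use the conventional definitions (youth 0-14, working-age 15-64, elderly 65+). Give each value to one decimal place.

0–14: 1 756 + 1 161 + 1 356 = 4 273
15–64: 1 412 + 1 986 + 1 270 + 1 535 + 1 658 + 1 598 + 1 485 + 1 599 + 1 768 + 1 730 = 16 041
65+: 4 302
Youth dependency ratio = 4 273 / 16 041 × 100 = 26.6
Old-age dependency ratio = 4 302 / 16 041 × 100 = 26.8
Total dependency ratio = (4 273 + 4 302) / 16 041 × 100 = 8 575 / 16 041 × 100 = 53.5

Youth dependency ratio: 26.6
Old-age dependency ratio: 26.8
Total dependency ratio: 53.5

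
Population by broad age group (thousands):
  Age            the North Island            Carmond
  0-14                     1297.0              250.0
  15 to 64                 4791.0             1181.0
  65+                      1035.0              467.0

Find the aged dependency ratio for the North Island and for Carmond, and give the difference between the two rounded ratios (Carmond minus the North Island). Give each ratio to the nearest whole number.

the North Island: 1035.0 / 4791.0 × 100 = 22
Carmond: 467.0 / 1181.0 × 100 = 40

the North Island: 22
Carmond: 40
Difference: +18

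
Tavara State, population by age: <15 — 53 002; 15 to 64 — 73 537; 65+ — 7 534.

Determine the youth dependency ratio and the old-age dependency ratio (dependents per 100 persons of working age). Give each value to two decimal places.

Youth dependency ratio: 72.08
Old-age dependency ratio: 10.25

Youth dependency ratio = 53 002 / 73 537 × 100 = 72.08
Old-age dependency ratio = 7 534 / 73 537 × 100 = 10.25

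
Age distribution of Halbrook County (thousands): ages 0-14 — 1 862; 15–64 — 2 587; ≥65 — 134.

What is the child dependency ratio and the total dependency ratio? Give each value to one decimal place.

Youth dependency ratio = 1 862 / 2 587 × 100 = 72.0
Total dependency ratio = (1 862 + 134) / 2 587 × 100 = 1 996 / 2 587 × 100 = 77.2

Youth dependency ratio: 72.0
Total dependency ratio: 77.2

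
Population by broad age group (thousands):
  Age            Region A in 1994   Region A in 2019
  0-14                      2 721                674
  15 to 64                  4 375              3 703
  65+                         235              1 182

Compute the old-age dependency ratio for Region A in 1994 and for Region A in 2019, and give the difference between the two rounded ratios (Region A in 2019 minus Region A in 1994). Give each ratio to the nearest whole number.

Region A in 1994: 5
Region A in 2019: 32
Difference: +27

Region A in 1994: 235 / 4 375 × 100 = 5
Region A in 2019: 1 182 / 3 703 × 100 = 32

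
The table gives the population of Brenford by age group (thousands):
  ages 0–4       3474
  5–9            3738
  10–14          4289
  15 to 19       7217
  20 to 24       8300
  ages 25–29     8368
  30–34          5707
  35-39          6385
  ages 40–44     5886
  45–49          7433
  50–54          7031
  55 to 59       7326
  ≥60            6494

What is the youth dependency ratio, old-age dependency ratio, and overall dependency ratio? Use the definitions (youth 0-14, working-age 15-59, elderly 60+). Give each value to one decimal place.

0–14: 3474 + 3738 + 4289 = 11501
15–59: 7217 + 8300 + 8368 + 5707 + 6385 + 5886 + 7433 + 7031 + 7326 = 63653
60+: 6494
Youth dependency ratio = 11501 / 63653 × 100 = 18.1
Old-age dependency ratio = 6494 / 63653 × 100 = 10.2
Total dependency ratio = (11501 + 6494) / 63653 × 100 = 17995 / 63653 × 100 = 28.3

Youth dependency ratio: 18.1
Old-age dependency ratio: 10.2
Total dependency ratio: 28.3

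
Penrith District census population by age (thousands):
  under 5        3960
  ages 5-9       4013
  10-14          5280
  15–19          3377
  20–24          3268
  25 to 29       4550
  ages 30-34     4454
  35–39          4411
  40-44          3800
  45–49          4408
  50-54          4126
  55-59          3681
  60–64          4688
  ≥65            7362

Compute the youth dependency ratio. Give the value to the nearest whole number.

Youth dependency ratio: 33

0–14: 3960 + 4013 + 5280 = 13253
15–64: 3377 + 3268 + 4550 + 4454 + 4411 + 3800 + 4408 + 4126 + 3681 + 4688 = 40763
65+: 7362
Youth dependency ratio = 13253 / 40763 × 100 = 33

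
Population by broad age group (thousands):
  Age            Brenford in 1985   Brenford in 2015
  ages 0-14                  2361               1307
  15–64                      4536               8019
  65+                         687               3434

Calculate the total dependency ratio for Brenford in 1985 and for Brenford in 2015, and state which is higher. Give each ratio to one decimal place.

Brenford in 1985: 67.2
Brenford in 2015: 59.1
Higher: Brenford in 1985

Brenford in 1985: (2361 + 687) / 4536 × 100 = 3048 / 4536 × 100 = 67.2
Brenford in 2015: (1307 + 3434) / 8019 × 100 = 4741 / 8019 × 100 = 59.1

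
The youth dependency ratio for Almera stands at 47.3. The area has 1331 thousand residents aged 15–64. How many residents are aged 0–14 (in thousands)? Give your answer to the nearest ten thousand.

Youth dependency ratio = youth / working-age × 100
47.3 = Y / 1331 × 100
⇒ 630

Aged 0–14: 630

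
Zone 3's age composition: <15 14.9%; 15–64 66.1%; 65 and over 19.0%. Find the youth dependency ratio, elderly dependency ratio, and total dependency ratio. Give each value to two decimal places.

Youth dependency ratio: 22.54
Old-age dependency ratio: 28.74
Total dependency ratio: 51.29

Youth dependency ratio = 14.9 / 66.1 × 100 = 22.54
Old-age dependency ratio = 19.0 / 66.1 × 100 = 28.74
Total dependency ratio = (14.9 + 19.0) / 66.1 × 100 = 33.9 / 66.1 × 100 = 51.29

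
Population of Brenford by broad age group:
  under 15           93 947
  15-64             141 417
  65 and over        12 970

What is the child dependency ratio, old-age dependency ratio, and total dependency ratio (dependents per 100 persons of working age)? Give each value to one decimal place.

Youth dependency ratio = 93 947 / 141 417 × 100 = 66.4
Old-age dependency ratio = 12 970 / 141 417 × 100 = 9.2
Total dependency ratio = (93 947 + 12 970) / 141 417 × 100 = 106 917 / 141 417 × 100 = 75.6

Youth dependency ratio: 66.4
Old-age dependency ratio: 9.2
Total dependency ratio: 75.6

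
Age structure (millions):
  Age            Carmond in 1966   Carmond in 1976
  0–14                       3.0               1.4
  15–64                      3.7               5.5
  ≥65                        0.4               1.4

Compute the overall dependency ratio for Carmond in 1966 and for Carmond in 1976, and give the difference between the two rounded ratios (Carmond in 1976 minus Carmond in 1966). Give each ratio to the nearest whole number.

Carmond in 1966: (3.0 + 0.4) / 3.7 × 100 = 3.4 / 3.7 × 100 = 92
Carmond in 1976: (1.4 + 1.4) / 5.5 × 100 = 2.8 / 5.5 × 100 = 51

Carmond in 1966: 92
Carmond in 1976: 51
Difference: -41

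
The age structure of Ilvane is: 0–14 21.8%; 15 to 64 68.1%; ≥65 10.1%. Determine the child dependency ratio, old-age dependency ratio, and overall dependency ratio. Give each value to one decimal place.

Youth dependency ratio: 32.0
Old-age dependency ratio: 14.8
Total dependency ratio: 46.8

Youth dependency ratio = 21.8 / 68.1 × 100 = 32.0
Old-age dependency ratio = 10.1 / 68.1 × 100 = 14.8
Total dependency ratio = (21.8 + 10.1) / 68.1 × 100 = 31.9 / 68.1 × 100 = 46.8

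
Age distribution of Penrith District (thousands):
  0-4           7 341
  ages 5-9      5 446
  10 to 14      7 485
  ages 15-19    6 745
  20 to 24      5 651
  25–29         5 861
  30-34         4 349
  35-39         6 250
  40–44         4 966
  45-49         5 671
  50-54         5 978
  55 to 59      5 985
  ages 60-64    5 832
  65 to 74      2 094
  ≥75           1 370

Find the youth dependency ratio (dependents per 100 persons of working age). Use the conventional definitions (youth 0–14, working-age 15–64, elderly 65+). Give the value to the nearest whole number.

0–14: 7 341 + 5 446 + 7 485 = 20 272
15–64: 6 745 + 5 651 + 5 861 + 4 349 + 6 250 + 4 966 + 5 671 + 5 978 + 5 985 + 5 832 = 57 288
65+: 2 094 + 1 370 = 3 464
Youth dependency ratio = 20 272 / 57 288 × 100 = 35

Youth dependency ratio: 35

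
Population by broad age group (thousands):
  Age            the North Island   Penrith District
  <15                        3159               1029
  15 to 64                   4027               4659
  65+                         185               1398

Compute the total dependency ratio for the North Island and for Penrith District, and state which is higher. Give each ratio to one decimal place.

the North Island: 83.0
Penrith District: 52.1
Higher: the North Island

the North Island: (3159 + 185) / 4027 × 100 = 3344 / 4027 × 100 = 83.0
Penrith District: (1029 + 1398) / 4659 × 100 = 2427 / 4659 × 100 = 52.1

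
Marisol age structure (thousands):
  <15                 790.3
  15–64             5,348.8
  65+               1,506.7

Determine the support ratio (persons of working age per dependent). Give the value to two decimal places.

Support ratio: 2.33

Support ratio = 5,348.8 / (790.3 + 1,506.7) = 5,348.8 / 2,297.0 = 2.33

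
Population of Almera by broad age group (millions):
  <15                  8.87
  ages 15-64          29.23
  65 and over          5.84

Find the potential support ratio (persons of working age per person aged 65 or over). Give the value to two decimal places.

Potential support ratio = 29.23 / 5.84 = 5.01

Potential support ratio: 5.01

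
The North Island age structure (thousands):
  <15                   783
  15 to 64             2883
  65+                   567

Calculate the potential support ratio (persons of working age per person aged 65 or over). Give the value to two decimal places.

Potential support ratio: 5.08

Potential support ratio = 2883 / 567 = 5.08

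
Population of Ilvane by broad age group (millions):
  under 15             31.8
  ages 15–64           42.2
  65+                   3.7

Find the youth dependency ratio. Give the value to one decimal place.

Youth dependency ratio: 75.4

Youth dependency ratio = 31.8 / 42.2 × 100 = 75.4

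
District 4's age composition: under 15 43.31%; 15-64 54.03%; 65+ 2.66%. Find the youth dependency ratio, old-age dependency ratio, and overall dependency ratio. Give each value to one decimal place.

Youth dependency ratio: 80.2
Old-age dependency ratio: 4.9
Total dependency ratio: 85.1

Youth dependency ratio = 43.31 / 54.03 × 100 = 80.2
Old-age dependency ratio = 2.66 / 54.03 × 100 = 4.9
Total dependency ratio = (43.31 + 2.66) / 54.03 × 100 = 45.97 / 54.03 × 100 = 85.1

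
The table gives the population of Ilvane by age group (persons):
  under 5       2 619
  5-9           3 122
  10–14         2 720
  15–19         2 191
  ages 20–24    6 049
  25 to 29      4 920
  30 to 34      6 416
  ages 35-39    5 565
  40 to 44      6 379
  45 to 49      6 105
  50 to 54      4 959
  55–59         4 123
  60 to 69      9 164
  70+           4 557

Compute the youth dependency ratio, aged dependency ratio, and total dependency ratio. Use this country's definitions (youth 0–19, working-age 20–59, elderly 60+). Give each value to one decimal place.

0–19: 2 619 + 3 122 + 2 720 + 2 191 = 10 652
20–59: 6 049 + 4 920 + 6 416 + 5 565 + 6 379 + 6 105 + 4 959 + 4 123 = 44 516
60+: 9 164 + 4 557 = 13 721
Youth dependency ratio = 10 652 / 44 516 × 100 = 23.9
Old-age dependency ratio = 13 721 / 44 516 × 100 = 30.8
Total dependency ratio = (10 652 + 13 721) / 44 516 × 100 = 24 373 / 44 516 × 100 = 54.8

Youth dependency ratio: 23.9
Old-age dependency ratio: 30.8
Total dependency ratio: 54.8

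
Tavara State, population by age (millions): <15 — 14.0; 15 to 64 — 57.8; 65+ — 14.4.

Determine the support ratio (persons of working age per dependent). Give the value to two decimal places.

Support ratio: 2.04

Support ratio = 57.8 / (14.0 + 14.4) = 57.8 / 28.4 = 2.04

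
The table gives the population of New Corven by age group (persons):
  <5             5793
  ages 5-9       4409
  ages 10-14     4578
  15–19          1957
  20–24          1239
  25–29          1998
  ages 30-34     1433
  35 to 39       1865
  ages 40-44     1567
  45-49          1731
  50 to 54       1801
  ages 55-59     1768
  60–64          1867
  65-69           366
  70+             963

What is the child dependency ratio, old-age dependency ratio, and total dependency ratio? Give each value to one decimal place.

Youth dependency ratio: 85.8
Old-age dependency ratio: 7.7
Total dependency ratio: 93.5

0–14: 5793 + 4409 + 4578 = 14780
15–64: 1957 + 1239 + 1998 + 1433 + 1865 + 1567 + 1731 + 1801 + 1768 + 1867 = 17226
65+: 366 + 963 = 1329
Youth dependency ratio = 14780 / 17226 × 100 = 85.8
Old-age dependency ratio = 1329 / 17226 × 100 = 7.7
Total dependency ratio = (14780 + 1329) / 17226 × 100 = 16109 / 17226 × 100 = 93.5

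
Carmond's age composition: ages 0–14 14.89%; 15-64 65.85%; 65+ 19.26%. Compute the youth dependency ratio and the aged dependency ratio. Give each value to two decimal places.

Youth dependency ratio: 22.61
Old-age dependency ratio: 29.25

Youth dependency ratio = 14.89 / 65.85 × 100 = 22.61
Old-age dependency ratio = 19.26 / 65.85 × 100 = 29.25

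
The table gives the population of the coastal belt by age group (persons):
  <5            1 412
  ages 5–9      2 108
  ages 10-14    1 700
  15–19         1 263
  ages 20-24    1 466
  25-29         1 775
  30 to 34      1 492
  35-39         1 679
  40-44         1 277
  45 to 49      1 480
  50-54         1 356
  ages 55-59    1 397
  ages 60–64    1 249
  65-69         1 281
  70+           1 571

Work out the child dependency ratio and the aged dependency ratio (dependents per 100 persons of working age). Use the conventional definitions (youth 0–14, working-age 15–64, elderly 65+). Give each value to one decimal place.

Youth dependency ratio: 36.2
Old-age dependency ratio: 19.8

0–14: 1 412 + 2 108 + 1 700 = 5 220
15–64: 1 263 + 1 466 + 1 775 + 1 492 + 1 679 + 1 277 + 1 480 + 1 356 + 1 397 + 1 249 = 14 434
65+: 1 281 + 1 571 = 2 852
Youth dependency ratio = 5 220 / 14 434 × 100 = 36.2
Old-age dependency ratio = 2 852 / 14 434 × 100 = 19.8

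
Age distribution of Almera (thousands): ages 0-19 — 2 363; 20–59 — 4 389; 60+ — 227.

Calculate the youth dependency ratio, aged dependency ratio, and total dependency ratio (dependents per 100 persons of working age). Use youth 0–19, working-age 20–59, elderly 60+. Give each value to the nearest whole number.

Youth dependency ratio: 54
Old-age dependency ratio: 5
Total dependency ratio: 59

Youth dependency ratio = 2 363 / 4 389 × 100 = 54
Old-age dependency ratio = 227 / 4 389 × 100 = 5
Total dependency ratio = (2 363 + 227) / 4 389 × 100 = 2 590 / 4 389 × 100 = 59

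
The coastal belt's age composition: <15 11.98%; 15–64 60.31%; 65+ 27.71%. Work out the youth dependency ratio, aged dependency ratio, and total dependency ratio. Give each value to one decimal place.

Youth dependency ratio = 11.98 / 60.31 × 100 = 19.9
Old-age dependency ratio = 27.71 / 60.31 × 100 = 45.9
Total dependency ratio = (11.98 + 27.71) / 60.31 × 100 = 39.69 / 60.31 × 100 = 65.8

Youth dependency ratio: 19.9
Old-age dependency ratio: 45.9
Total dependency ratio: 65.8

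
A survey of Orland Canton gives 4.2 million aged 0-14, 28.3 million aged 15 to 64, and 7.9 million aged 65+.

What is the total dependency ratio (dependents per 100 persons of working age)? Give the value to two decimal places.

Total dependency ratio = (4.2 + 7.9) / 28.3 × 100 = 12.1 / 28.3 × 100 = 42.76

Total dependency ratio: 42.76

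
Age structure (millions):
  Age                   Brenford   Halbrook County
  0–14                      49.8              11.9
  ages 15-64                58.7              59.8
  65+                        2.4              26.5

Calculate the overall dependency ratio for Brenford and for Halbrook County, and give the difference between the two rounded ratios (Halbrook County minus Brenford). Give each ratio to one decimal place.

Brenford: (49.8 + 2.4) / 58.7 × 100 = 52.2 / 58.7 × 100 = 88.9
Halbrook County: (11.9 + 26.5) / 59.8 × 100 = 38.4 / 59.8 × 100 = 64.2

Brenford: 88.9
Halbrook County: 64.2
Difference: -24.7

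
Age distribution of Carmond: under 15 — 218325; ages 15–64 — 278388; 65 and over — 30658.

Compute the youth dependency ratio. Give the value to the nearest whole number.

Youth dependency ratio = 218325 / 278388 × 100 = 78

Youth dependency ratio: 78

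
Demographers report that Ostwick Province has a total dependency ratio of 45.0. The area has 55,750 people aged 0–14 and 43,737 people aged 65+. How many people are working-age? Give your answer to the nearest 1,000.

Working-age: 221,000

Total dependency ratio = (youth + elderly) / working-age × 100
45.0 = (55,750 + 43,737) / W × 100
⇒ 221,000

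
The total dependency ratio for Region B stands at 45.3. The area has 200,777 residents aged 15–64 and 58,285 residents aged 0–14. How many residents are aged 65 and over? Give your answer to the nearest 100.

Aged 65 and over: 32,700

Total dependency ratio = (youth + elderly) / working-age × 100
45.3 = (58,285 + E) / 200,777 × 100
⇒ 32,700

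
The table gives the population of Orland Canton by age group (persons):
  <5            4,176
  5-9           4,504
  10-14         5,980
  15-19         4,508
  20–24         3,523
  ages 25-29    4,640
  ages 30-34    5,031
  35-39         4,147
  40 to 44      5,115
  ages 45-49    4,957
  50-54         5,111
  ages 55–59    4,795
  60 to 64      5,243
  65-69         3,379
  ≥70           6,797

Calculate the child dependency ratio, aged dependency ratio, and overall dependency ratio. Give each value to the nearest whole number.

Youth dependency ratio: 31
Old-age dependency ratio: 22
Total dependency ratio: 53

0–14: 4,176 + 4,504 + 5,980 = 14,660
15–64: 4,508 + 3,523 + 4,640 + 5,031 + 4,147 + 5,115 + 4,957 + 5,111 + 4,795 + 5,243 = 47,070
65+: 3,379 + 6,797 = 10,176
Youth dependency ratio = 14,660 / 47,070 × 100 = 31
Old-age dependency ratio = 10,176 / 47,070 × 100 = 22
Total dependency ratio = (14,660 + 10,176) / 47,070 × 100 = 24,836 / 47,070 × 100 = 53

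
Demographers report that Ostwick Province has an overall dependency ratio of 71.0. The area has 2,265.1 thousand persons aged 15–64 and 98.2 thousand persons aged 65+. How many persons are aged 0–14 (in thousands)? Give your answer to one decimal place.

Total dependency ratio = (youth + elderly) / working-age × 100
71.0 = (Y + 98.2) / 2,265.1 × 100
⇒ 1,510.0

Aged 0–14: 1,510.0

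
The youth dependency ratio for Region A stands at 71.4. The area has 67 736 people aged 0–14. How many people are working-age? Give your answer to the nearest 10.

Youth dependency ratio = youth / working-age × 100
71.4 = 67 736 / W × 100
⇒ 94 870

Working-age: 94 870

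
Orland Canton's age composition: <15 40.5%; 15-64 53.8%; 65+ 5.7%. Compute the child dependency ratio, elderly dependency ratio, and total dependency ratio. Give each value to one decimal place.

Youth dependency ratio = 40.5 / 53.8 × 100 = 75.3
Old-age dependency ratio = 5.7 / 53.8 × 100 = 10.6
Total dependency ratio = (40.5 + 5.7) / 53.8 × 100 = 46.2 / 53.8 × 100 = 85.9

Youth dependency ratio: 75.3
Old-age dependency ratio: 10.6
Total dependency ratio: 85.9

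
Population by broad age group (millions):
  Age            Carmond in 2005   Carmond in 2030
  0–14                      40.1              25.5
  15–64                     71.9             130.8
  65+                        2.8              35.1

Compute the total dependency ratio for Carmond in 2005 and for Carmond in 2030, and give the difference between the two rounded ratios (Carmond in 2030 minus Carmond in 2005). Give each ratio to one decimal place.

Carmond in 2005: 59.7
Carmond in 2030: 46.3
Difference: -13.4

Carmond in 2005: (40.1 + 2.8) / 71.9 × 100 = 42.9 / 71.9 × 100 = 59.7
Carmond in 2030: (25.5 + 35.1) / 130.8 × 100 = 60.6 / 130.8 × 100 = 46.3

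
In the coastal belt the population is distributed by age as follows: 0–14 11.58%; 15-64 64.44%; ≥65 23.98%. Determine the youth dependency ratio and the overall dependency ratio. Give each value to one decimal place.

Youth dependency ratio = 11.58 / 64.44 × 100 = 18.0
Total dependency ratio = (11.58 + 23.98) / 64.44 × 100 = 35.56 / 64.44 × 100 = 55.2

Youth dependency ratio: 18.0
Total dependency ratio: 55.2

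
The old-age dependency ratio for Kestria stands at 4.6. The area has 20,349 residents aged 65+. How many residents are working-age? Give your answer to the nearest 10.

Working-age: 442,370

Old-age dependency ratio = elderly / working-age × 100
4.6 = 20,349 / W × 100
⇒ 442,370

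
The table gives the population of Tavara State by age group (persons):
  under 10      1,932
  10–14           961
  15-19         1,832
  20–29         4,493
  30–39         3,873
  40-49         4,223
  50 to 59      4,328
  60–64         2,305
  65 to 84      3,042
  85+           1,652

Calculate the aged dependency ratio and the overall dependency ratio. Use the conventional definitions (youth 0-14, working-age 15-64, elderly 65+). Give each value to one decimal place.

Old-age dependency ratio: 22.3
Total dependency ratio: 36.0

0–14: 1,932 + 961 = 2,893
15–64: 1,832 + 4,493 + 3,873 + 4,223 + 4,328 + 2,305 = 21,054
65+: 3,042 + 1,652 = 4,694
Old-age dependency ratio = 4,694 / 21,054 × 100 = 22.3
Total dependency ratio = (2,893 + 4,694) / 21,054 × 100 = 7,587 / 21,054 × 100 = 36.0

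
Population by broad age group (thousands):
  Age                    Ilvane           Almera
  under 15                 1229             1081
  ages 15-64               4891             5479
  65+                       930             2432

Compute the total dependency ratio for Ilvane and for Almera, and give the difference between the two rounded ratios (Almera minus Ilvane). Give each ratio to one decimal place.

Ilvane: 44.1
Almera: 64.1
Difference: +20.0

Ilvane: (1229 + 930) / 4891 × 100 = 2159 / 4891 × 100 = 44.1
Almera: (1081 + 2432) / 5479 × 100 = 3513 / 5479 × 100 = 64.1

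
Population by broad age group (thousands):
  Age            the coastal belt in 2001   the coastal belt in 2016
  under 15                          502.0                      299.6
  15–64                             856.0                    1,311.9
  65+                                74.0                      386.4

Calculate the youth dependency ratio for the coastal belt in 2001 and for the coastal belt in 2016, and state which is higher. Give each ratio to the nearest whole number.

the coastal belt in 2001: 502.0 / 856.0 × 100 = 59
the coastal belt in 2016: 299.6 / 1,311.9 × 100 = 23

the coastal belt in 2001: 59
the coastal belt in 2016: 23
Higher: the coastal belt in 2001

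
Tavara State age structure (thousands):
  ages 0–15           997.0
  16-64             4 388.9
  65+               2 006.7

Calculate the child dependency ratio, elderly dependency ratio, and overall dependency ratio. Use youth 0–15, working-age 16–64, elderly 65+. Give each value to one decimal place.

Youth dependency ratio = 997.0 / 4 388.9 × 100 = 22.7
Old-age dependency ratio = 2 006.7 / 4 388.9 × 100 = 45.7
Total dependency ratio = (997.0 + 2 006.7) / 4 388.9 × 100 = 3 003.7 / 4 388.9 × 100 = 68.4

Youth dependency ratio: 22.7
Old-age dependency ratio: 45.7
Total dependency ratio: 68.4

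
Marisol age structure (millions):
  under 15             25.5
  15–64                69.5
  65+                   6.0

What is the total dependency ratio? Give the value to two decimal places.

Total dependency ratio = (25.5 + 6.0) / 69.5 × 100 = 31.5 / 69.5 × 100 = 45.32

Total dependency ratio: 45.32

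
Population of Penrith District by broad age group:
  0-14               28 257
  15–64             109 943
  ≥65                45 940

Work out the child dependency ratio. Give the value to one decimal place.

Youth dependency ratio: 25.7

Youth dependency ratio = 28 257 / 109 943 × 100 = 25.7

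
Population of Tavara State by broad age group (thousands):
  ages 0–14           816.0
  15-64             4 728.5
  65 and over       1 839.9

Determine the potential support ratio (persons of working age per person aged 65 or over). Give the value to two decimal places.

Potential support ratio: 2.57

Potential support ratio = 4 728.5 / 1 839.9 = 2.57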